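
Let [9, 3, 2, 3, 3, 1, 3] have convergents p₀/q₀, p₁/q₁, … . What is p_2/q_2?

Using pₖ = aₖpₖ₋₁ + pₖ₋₂, qₖ = aₖqₖ₋₁ + qₖ₋₂ (with p₋₁=1, p₋₂=0, q₋₁=0, q₋₂=1):
  k=0: a=9, p=9, q=1
  k=1: a=3, p=28, q=3
  k=2: a=2, p=65, q=7

65/7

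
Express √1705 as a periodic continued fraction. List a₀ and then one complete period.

[41; 3, 2, 3, 82]

a₀ = ⌊√1705⌋ = 41.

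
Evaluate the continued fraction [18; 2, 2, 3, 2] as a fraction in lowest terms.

Using pₖ = aₖpₖ₋₁ + pₖ₋₂ and qₖ = aₖqₖ₋₁ + qₖ₋₂:
  k=0: a=18, p=18, q=1
  k=1: a=2, p=37, q=2
  k=2: a=2, p=92, q=5
  k=3: a=3, p=313, q=17
  k=4: a=2, p=718, q=39

718/39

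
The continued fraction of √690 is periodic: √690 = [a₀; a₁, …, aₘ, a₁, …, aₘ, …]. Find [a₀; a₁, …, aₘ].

a₀ = ⌊√690⌋ = 26.
With m₀=0, d₀=1 and mₖ₊₁ = dₖaₖ − mₖ, dₖ₊₁ = (n − mₖ₊₁²)/dₖ, aₖ₊₁ = ⌊(a₀+mₖ₊₁)/dₖ₊₁⌋:
  k=1: m=26, d=14, a=3
  k=2: m=16, d=31, a=1
  k=3: m=15, d=15, a=2
  k=4: m=15, d=31, a=1
  k=5: m=16, d=14, a=3
  k=6: m=26, d=1, a=52
d=1 and a=2a₀=52 at k=6, so the next step gives (m, d) = (26, 14) again — its k=1 value — and the period has length 6.

[26; 3, 1, 2, 1, 3, 52]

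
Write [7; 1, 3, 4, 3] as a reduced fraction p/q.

Fold from the inside: start with 3/1.
  4 + 1/3 = 13/3
  3 + 3/13 = 42/13
  1 + 13/42 = 55/42
  7 + 42/55 = 427/55

427/55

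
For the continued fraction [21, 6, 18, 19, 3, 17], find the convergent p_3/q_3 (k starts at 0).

Using pₖ = aₖpₖ₋₁ + pₖ₋₂, qₖ = aₖqₖ₋₁ + qₖ₋₂ (with p₋₁=1, p₋₂=0, q₋₁=0, q₋₂=1):
  k=0: a=21, p=21, q=1
  k=1: a=6, p=127, q=6
  k=2: a=18, p=2307, q=109
  k=3: a=19, p=43960, q=2077

43960/2077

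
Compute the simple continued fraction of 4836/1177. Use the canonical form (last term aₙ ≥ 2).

[4; 9, 5, 8, 3]

4836 = 4*1177 + 128
1177 = 9*128 + 25
128 = 5*25 + 3
25 = 8*3 + 1
3 = 3*1 + 0  (stop)
So 4836/1177 = [4; 9, 5, 8, 3].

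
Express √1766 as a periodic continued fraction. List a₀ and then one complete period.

[42; 42, 84]

a₀ = ⌊√1766⌋ = 42.
With m₀=0, d₀=1 and mₖ₊₁ = dₖaₖ − mₖ, dₖ₊₁ = (n − mₖ₊₁²)/dₖ, aₖ₊₁ = ⌊(a₀+mₖ₊₁)/dₖ₊₁⌋:
  k=1: m=42, d=2, a=42
  k=2: m=42, d=1, a=84
d=1 and a=2a₀=84 at k=2, so the next step gives (m, d) = (42, 2) again — its k=1 value — and the period has length 2.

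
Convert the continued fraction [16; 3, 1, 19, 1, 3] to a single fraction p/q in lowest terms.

5331/328

Using pₖ = aₖpₖ₋₁ + pₖ₋₂ and qₖ = aₖqₖ₋₁ + qₖ₋₂:
  k=0: a=16, p=16, q=1
  k=1: a=3, p=49, q=3
  k=2: a=1, p=65, q=4
  k=3: a=19, p=1284, q=79
  k=4: a=1, p=1349, q=83
  k=5: a=3, p=5331, q=328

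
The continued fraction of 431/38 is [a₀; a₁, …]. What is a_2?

431 = 11·38 + 13   →  a_0 = 11
38 = 2·13 + 12   →  a_1 = 2
13 = 1·12 + 1   →  a_2 = 1

1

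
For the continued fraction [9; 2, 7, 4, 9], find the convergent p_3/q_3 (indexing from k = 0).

Using pₖ = aₖpₖ₋₁ + pₖ₋₂, qₖ = aₖqₖ₋₁ + qₖ₋₂ (with p₋₁=1, p₋₂=0, q₋₁=0, q₋₂=1):
  k=0: a=9, p=9, q=1
  k=1: a=2, p=19, q=2
  k=2: a=7, p=142, q=15
  k=3: a=4, p=587, q=62

587/62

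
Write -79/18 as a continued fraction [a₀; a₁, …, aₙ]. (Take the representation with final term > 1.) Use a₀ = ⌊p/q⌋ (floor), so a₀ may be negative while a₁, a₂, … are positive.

[-5; 1, 1, 1, 1, 3]

-79 = -5·18 + 11
18 = 1·11 + 7
11 = 1·7 + 4
7 = 1·4 + 3
4 = 1·3 + 1
3 = 3·1 + 0  (stop)
So -79/18 = [-5; 1, 1, 1, 1, 3].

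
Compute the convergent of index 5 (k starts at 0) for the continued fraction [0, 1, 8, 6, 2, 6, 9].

Using pₖ = aₖpₖ₋₁ + pₖ₋₂, qₖ = aₖqₖ₋₁ + qₖ₋₂ (with p₋₁=1, p₋₂=0, q₋₁=0, q₋₂=1):
  k=0: a=0, p=0, q=1
  k=1: a=1, p=1, q=1
  k=2: a=8, p=8, q=9
  k=3: a=6, p=49, q=55
  k=4: a=2, p=106, q=119
  k=5: a=6, p=685, q=769

685/769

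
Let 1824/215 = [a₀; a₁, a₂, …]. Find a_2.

1824 = 8·215 + 104   →  a_0 = 8
215 = 2·104 + 7   →  a_1 = 2
104 = 14·7 + 6   →  a_2 = 14

14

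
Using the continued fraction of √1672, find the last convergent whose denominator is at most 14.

368/9

√1672 = [40; 1, 8, 10, 8, 1, 80, …] (period length 6).
Convergents:
  p_0/q_0 = 40/1
  p_1/q_1 = 41/1
  p_2/q_2 = 368/9
  p_3/q_3 = 3721/91
q_2 = 9 ≤ 14 < 91 = q_3, so the answer is 368/9.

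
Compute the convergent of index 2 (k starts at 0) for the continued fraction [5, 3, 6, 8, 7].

101/19

Using pₖ = aₖpₖ₋₁ + pₖ₋₂, qₖ = aₖqₖ₋₁ + qₖ₋₂ (with p₋₁=1, p₋₂=0, q₋₁=0, q₋₂=1):
  k=0: a=5, p=5, q=1
  k=1: a=3, p=16, q=3
  k=2: a=6, p=101, q=19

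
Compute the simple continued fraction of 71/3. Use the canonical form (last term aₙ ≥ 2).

71 = 23*3 + 2
3 = 1*2 + 1
2 = 2*1 + 0  (stop)
So 71/3 = [23; 1, 2].

[23; 1, 2]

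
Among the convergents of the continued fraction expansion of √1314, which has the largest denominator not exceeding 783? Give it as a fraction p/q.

10476/289

√1314 = [36; 4, 72, …] (period length 2).
Convergents:
  p_0/q_0 = 36/1
  p_1/q_1 = 145/4
  p_2/q_2 = 10476/289
  p_3/q_3 = 42049/1160
q_2 = 289 ≤ 783 < 1160 = q_3, so the answer is 10476/289.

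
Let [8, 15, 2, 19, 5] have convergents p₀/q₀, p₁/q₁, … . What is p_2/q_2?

Using pₖ = aₖpₖ₋₁ + pₖ₋₂, qₖ = aₖqₖ₋₁ + qₖ₋₂ (with p₋₁=1, p₋₂=0, q₋₁=0, q₋₂=1):
  k=0: a=8, p=8, q=1
  k=1: a=15, p=121, q=15
  k=2: a=2, p=250, q=31

250/31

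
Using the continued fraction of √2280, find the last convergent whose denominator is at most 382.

√2280 = [47; 1, 2, 1, 94, …] (period length 4).
Convergents:
  p_0/q_0 = 47/1
  p_1/q_1 = 48/1
  p_2/q_2 = 143/3
  p_3/q_3 = 191/4
  p_4/q_4 = 18097/379
  p_5/q_5 = 18288/383
q_4 = 379 ≤ 382 < 383 = q_5, so the answer is 18097/379.

18097/379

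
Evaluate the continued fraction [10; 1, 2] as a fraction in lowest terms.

32/3

Using pₖ = aₖpₖ₋₁ + pₖ₋₂ and qₖ = aₖqₖ₋₁ + qₖ₋₂:
  k=0: a=10, p=10, q=1
  k=1: a=1, p=11, q=1
  k=2: a=2, p=32, q=3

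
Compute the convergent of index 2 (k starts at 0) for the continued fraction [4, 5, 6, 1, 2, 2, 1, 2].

Using pₖ = aₖpₖ₋₁ + pₖ₋₂, qₖ = aₖqₖ₋₁ + qₖ₋₂ (with p₋₁=1, p₋₂=0, q₋₁=0, q₋₂=1):
  k=0: a=4, p=4, q=1
  k=1: a=5, p=21, q=5
  k=2: a=6, p=130, q=31

130/31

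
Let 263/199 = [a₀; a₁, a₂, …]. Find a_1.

3

263 = 1·199 + 64   →  a_0 = 1
199 = 3·64 + 7   →  a_1 = 3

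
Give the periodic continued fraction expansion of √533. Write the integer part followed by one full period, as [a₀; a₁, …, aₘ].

[23; 11, 1, 1, 11, 46]

a₀ = ⌊√533⌋ = 23.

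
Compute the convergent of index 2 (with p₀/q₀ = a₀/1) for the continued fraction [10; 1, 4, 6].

Using pₖ = aₖpₖ₋₁ + pₖ₋₂, qₖ = aₖqₖ₋₁ + qₖ₋₂ (with p₋₁=1, p₋₂=0, q₋₁=0, q₋₂=1):
  k=0: a=10, p=10, q=1
  k=1: a=1, p=11, q=1
  k=2: a=4, p=54, q=5

54/5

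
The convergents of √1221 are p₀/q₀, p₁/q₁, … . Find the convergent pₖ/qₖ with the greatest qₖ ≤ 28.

√1221 = [34; 1, 16, 2, 16, 1, 68, …] (period length 6).
Convergents:
  p_0/q_0 = 34/1
  p_1/q_1 = 35/1
  p_2/q_2 = 594/17
  p_3/q_3 = 1223/35
q_2 = 17 ≤ 28 < 35 = q_3, so the answer is 594/17.

594/17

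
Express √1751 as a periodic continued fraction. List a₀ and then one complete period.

a₀ = ⌊√1751⌋ = 41.
With m₀=0, d₀=1 and mₖ₊₁ = dₖaₖ − mₖ, dₖ₊₁ = (n − mₖ₊₁²)/dₖ, aₖ₊₁ = ⌊(a₀+mₖ₊₁)/dₖ₊₁⌋:
  k=1: m=41, d=70, a=1
  k=2: m=29, d=13, a=5
  k=3: m=36, d=35, a=2
  k=4: m=34, d=17, a=4
  k=5: m=34, d=35, a=2
  k=6: m=36, d=13, a=5
  k=7: m=29, d=70, a=1
  k=8: m=41, d=1, a=82
d=1 and a=2a₀=82 at k=8, so the next step gives (m, d) = (41, 70) again — its k=1 value — and the period has length 8.

[41; 1, 5, 2, 4, 2, 5, 1, 82]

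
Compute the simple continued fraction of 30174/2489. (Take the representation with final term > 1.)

30174 = 12·2489 + 306
2489 = 8·306 + 41
306 = 7·41 + 19
41 = 2·19 + 3
19 = 6·3 + 1
3 = 3·1 + 0  (stop)
So 30174/2489 = [12; 8, 7, 2, 6, 3].

[12; 8, 7, 2, 6, 3]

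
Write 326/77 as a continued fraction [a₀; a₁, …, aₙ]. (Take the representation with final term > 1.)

326 = 4*77 + 18
77 = 4*18 + 5
18 = 3*5 + 3
5 = 1*3 + 2
3 = 1*2 + 1
2 = 2*1 + 0  (stop)
So 326/77 = [4; 4, 3, 1, 1, 2].

[4; 4, 3, 1, 1, 2]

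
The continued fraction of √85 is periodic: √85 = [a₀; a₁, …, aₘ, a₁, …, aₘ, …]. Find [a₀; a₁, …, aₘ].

[9; 4, 1, 1, 4, 18]

a₀ = ⌊√85⌋ = 9.
With m₀=0, d₀=1 and mₖ₊₁ = dₖaₖ − mₖ, dₖ₊₁ = (n − mₖ₊₁²)/dₖ, aₖ₊₁ = ⌊(a₀+mₖ₊₁)/dₖ₊₁⌋:
  k=1: m=9, d=4, a=4
  k=2: m=7, d=9, a=1
  k=3: m=2, d=9, a=1
  k=4: m=7, d=4, a=4
  k=5: m=9, d=1, a=18
d=1 and a=2a₀=18 at k=5, so the next step gives (m, d) = (9, 4) again — its k=1 value — and the period has length 5.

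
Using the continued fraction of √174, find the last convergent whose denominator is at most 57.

√174 = [13; 5, 4, 5, 26, …] (period length 4).
Convergents:
  p_0/q_0 = 13/1
  p_1/q_1 = 66/5
  p_2/q_2 = 277/21
  p_3/q_3 = 1451/110
q_2 = 21 ≤ 57 < 110 = q_3, so the answer is 277/21.

277/21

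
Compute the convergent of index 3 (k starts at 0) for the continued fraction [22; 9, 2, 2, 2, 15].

1039/47

Using pₖ = aₖpₖ₋₁ + pₖ₋₂, qₖ = aₖqₖ₋₁ + qₖ₋₂ (with p₋₁=1, p₋₂=0, q₋₁=0, q₋₂=1):
  k=0: a=22, p=22, q=1
  k=1: a=9, p=199, q=9
  k=2: a=2, p=420, q=19
  k=3: a=2, p=1039, q=47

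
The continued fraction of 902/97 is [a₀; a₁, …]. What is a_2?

902 = 9·97 + 29   →  a_0 = 9
97 = 3·29 + 10   →  a_1 = 3
29 = 2·10 + 9   →  a_2 = 2

2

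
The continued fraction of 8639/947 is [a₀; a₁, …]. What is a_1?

8

8639 = 9·947 + 116   →  a_0 = 9
947 = 8·116 + 19   →  a_1 = 8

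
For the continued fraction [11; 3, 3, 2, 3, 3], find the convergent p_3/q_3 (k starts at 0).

260/23

Using pₖ = aₖpₖ₋₁ + pₖ₋₂, qₖ = aₖqₖ₋₁ + qₖ₋₂ (with p₋₁=1, p₋₂=0, q₋₁=0, q₋₂=1):
  k=0: a=11, p=11, q=1
  k=1: a=3, p=34, q=3
  k=2: a=3, p=113, q=10
  k=3: a=2, p=260, q=23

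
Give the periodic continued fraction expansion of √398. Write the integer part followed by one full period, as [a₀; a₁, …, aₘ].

[19; 1, 18, 1, 38]

a₀ = ⌊√398⌋ = 19.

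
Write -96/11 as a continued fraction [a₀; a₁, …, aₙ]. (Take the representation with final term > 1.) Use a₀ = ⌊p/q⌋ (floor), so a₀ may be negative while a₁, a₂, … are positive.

-96 = -9*11 + 3
11 = 3*3 + 2
3 = 1*2 + 1
2 = 2*1 + 0  (stop)
So -96/11 = [-9; 3, 1, 2].

[-9; 3, 1, 2]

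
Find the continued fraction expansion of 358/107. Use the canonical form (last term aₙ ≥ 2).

[3; 2, 1, 8, 4]

358 = 3*107 + 37
107 = 2*37 + 33
37 = 1*33 + 4
33 = 8*4 + 1
4 = 4*1 + 0  (stop)
So 358/107 = [3; 2, 1, 8, 4].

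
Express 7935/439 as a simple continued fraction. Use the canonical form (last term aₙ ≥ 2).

[18; 13, 3, 3, 3]

7935 = 18*439 + 33
439 = 13*33 + 10
33 = 3*10 + 3
10 = 3*3 + 1
3 = 3*1 + 0  (stop)
So 7935/439 = [18; 13, 3, 3, 3].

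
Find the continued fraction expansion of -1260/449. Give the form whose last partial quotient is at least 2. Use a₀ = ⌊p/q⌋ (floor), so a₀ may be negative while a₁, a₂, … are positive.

-1260 = -3*449 + 87
449 = 5*87 + 14
87 = 6*14 + 3
14 = 4*3 + 2
3 = 1*2 + 1
2 = 2*1 + 0  (stop)
So -1260/449 = [-3; 5, 6, 4, 1, 2].

[-3; 5, 6, 4, 1, 2]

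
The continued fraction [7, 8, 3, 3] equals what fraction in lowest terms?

591/83

Fold from the inside: start with 3/1.
  3 + 1/3 = 10/3
  8 + 3/10 = 83/10
  7 + 10/83 = 591/83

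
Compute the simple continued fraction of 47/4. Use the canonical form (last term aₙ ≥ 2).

47 = 11·4 + 3
4 = 1·3 + 1
3 = 3·1 + 0  (stop)
So 47/4 = [11; 1, 3].

[11; 1, 3]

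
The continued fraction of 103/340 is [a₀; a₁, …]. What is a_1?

103 = 0·340 + 103   →  a_0 = 0
340 = 3·103 + 31   →  a_1 = 3

3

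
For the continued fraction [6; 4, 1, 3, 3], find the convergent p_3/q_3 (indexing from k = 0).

118/19

Using pₖ = aₖpₖ₋₁ + pₖ₋₂, qₖ = aₖqₖ₋₁ + qₖ₋₂ (with p₋₁=1, p₋₂=0, q₋₁=0, q₋₂=1):
  k=0: a=6, p=6, q=1
  k=1: a=4, p=25, q=4
  k=2: a=1, p=31, q=5
  k=3: a=3, p=118, q=19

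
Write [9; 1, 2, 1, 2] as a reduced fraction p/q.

Fold from the inside: start with 2/1.
  1 + 1/2 = 3/2
  2 + 2/3 = 8/3
  1 + 3/8 = 11/8
  9 + 8/11 = 107/11

107/11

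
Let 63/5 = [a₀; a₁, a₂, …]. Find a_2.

1

63 = 12·5 + 3   →  a_0 = 12
5 = 1·3 + 2   →  a_1 = 1
3 = 1·2 + 1   →  a_2 = 1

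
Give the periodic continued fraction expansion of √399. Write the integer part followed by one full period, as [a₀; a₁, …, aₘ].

[19; 1, 38]

a₀ = ⌊√399⌋ = 19.
With m₀=0, d₀=1 and mₖ₊₁ = dₖaₖ − mₖ, dₖ₊₁ = (n − mₖ₊₁²)/dₖ, aₖ₊₁ = ⌊(a₀+mₖ₊₁)/dₖ₊₁⌋:
  k=1: m=19, d=38, a=1
  k=2: m=19, d=1, a=38
d=1 and a=2a₀=38 at k=2, so the next step gives (m, d) = (19, 38) again — its k=1 value — and the period has length 2.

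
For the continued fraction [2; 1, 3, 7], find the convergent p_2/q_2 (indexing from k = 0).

Using pₖ = aₖpₖ₋₁ + pₖ₋₂, qₖ = aₖqₖ₋₁ + qₖ₋₂ (with p₋₁=1, p₋₂=0, q₋₁=0, q₋₂=1):
  k=0: a=2, p=2, q=1
  k=1: a=1, p=3, q=1
  k=2: a=3, p=11, q=4

11/4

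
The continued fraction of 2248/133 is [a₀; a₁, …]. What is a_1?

1

2248 = 16·133 + 120   →  a_0 = 16
133 = 1·120 + 13   →  a_1 = 1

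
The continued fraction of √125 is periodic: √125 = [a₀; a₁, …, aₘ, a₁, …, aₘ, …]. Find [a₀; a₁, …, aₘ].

[11; 5, 1, 1, 5, 22]

a₀ = ⌊√125⌋ = 11.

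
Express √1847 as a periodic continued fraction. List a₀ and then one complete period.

[42; 1, 41, 1, 84]

a₀ = ⌊√1847⌋ = 42.
With m₀=0, d₀=1 and mₖ₊₁ = dₖaₖ − mₖ, dₖ₊₁ = (n − mₖ₊₁²)/dₖ, aₖ₊₁ = ⌊(a₀+mₖ₊₁)/dₖ₊₁⌋:
  k=1: m=42, d=83, a=1
  k=2: m=41, d=2, a=41
  k=3: m=41, d=83, a=1
  k=4: m=42, d=1, a=84
d=1 and a=2a₀=84 at k=4, so the next step gives (m, d) = (42, 83) again — its k=1 value — and the period has length 4.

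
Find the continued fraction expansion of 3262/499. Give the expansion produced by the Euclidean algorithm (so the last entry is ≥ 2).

3262 = 6·499 + 268
499 = 1·268 + 231
268 = 1·231 + 37
231 = 6·37 + 9
37 = 4·9 + 1
9 = 9·1 + 0  (stop)
So 3262/499 = [6; 1, 1, 6, 4, 9].

[6; 1, 1, 6, 4, 9]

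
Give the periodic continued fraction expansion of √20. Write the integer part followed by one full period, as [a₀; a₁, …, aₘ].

a₀ = ⌊√20⌋ = 4.
With m₀=0, d₀=1 and mₖ₊₁ = dₖaₖ − mₖ, dₖ₊₁ = (n − mₖ₊₁²)/dₖ, aₖ₊₁ = ⌊(a₀+mₖ₊₁)/dₖ₊₁⌋:
  k=1: m=4, d=4, a=2
  k=2: m=4, d=1, a=8
d=1 and a=2a₀=8 at k=2, so the next step gives (m, d) = (4, 4) again — its k=1 value — and the period has length 2.

[4; 2, 8]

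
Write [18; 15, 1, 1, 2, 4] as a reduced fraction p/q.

6196/343

Fold from the inside: start with 4/1.
  2 + 1/4 = 9/4
  1 + 4/9 = 13/9
  1 + 9/13 = 22/13
  15 + 13/22 = 343/22
  18 + 22/343 = 6196/343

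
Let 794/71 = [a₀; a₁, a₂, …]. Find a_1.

5

794 = 11·71 + 13   →  a_0 = 11
71 = 5·13 + 6   →  a_1 = 5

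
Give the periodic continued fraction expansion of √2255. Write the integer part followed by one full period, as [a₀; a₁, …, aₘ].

a₀ = ⌊√2255⌋ = 47.
With m₀=0, d₀=1 and mₖ₊₁ = dₖaₖ − mₖ, dₖ₊₁ = (n − mₖ₊₁²)/dₖ, aₖ₊₁ = ⌊(a₀+mₖ₊₁)/dₖ₊₁⌋:
  k=1: m=47, d=46, a=2
  k=2: m=45, d=5, a=18
  k=3: m=45, d=46, a=2
  k=4: m=47, d=1, a=94
d=1 and a=2a₀=94 at k=4, so the next step gives (m, d) = (47, 46) again — its k=1 value — and the period has length 4.

[47; 2, 18, 2, 94]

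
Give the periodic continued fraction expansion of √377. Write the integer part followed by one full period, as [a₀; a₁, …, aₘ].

a₀ = ⌊√377⌋ = 19.
With m₀=0, d₀=1 and mₖ₊₁ = dₖaₖ − mₖ, dₖ₊₁ = (n − mₖ₊₁²)/dₖ, aₖ₊₁ = ⌊(a₀+mₖ₊₁)/dₖ₊₁⌋:
  k=1: m=19, d=16, a=2
  k=2: m=13, d=13, a=2
  k=3: m=13, d=16, a=2
  k=4: m=19, d=1, a=38
d=1 and a=2a₀=38 at k=4, so the next step gives (m, d) = (19, 16) again — its k=1 value — and the period has length 4.

[19; 2, 2, 2, 38]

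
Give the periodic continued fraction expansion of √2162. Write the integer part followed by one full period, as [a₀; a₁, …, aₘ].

[46; 2, 92]

a₀ = ⌊√2162⌋ = 46.
With m₀=0, d₀=1 and mₖ₊₁ = dₖaₖ − mₖ, dₖ₊₁ = (n − mₖ₊₁²)/dₖ, aₖ₊₁ = ⌊(a₀+mₖ₊₁)/dₖ₊₁⌋:
  k=1: m=46, d=46, a=2
  k=2: m=46, d=1, a=92
d=1 and a=2a₀=92 at k=2, so the next step gives (m, d) = (46, 46) again — its k=1 value — and the period has length 2.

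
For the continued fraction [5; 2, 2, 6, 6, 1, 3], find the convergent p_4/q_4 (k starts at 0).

Using pₖ = aₖpₖ₋₁ + pₖ₋₂, qₖ = aₖqₖ₋₁ + qₖ₋₂ (with p₋₁=1, p₋₂=0, q₋₁=0, q₋₂=1):
  k=0: a=5, p=5, q=1
  k=1: a=2, p=11, q=2
  k=2: a=2, p=27, q=5
  k=3: a=6, p=173, q=32
  k=4: a=6, p=1065, q=197

1065/197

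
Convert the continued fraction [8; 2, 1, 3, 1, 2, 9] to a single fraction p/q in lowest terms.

3051/365

Fold from the inside: start with 9/1.
  2 + 1/9 = 19/9
  1 + 9/19 = 28/19
  3 + 19/28 = 103/28
  1 + 28/103 = 131/103
  2 + 103/131 = 365/131
  8 + 131/365 = 3051/365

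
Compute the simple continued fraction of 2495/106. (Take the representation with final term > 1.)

2495 = 23*106 + 57
106 = 1*57 + 49
57 = 1*49 + 8
49 = 6*8 + 1
8 = 8*1 + 0  (stop)
So 2495/106 = [23; 1, 1, 6, 8].

[23; 1, 1, 6, 8]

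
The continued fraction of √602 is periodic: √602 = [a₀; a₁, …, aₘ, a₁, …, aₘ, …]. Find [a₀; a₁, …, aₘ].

[24; 1, 1, 6, 1, 1, 48]

a₀ = ⌊√602⌋ = 24.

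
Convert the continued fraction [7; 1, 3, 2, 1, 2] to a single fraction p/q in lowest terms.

272/35

Fold from the inside: start with 2/1.
  1 + 1/2 = 3/2
  2 + 2/3 = 8/3
  3 + 3/8 = 27/8
  1 + 8/27 = 35/27
  7 + 27/35 = 272/35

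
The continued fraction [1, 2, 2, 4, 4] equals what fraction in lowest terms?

131/93

Fold from the inside: start with 4/1.
  4 + 1/4 = 17/4
  2 + 4/17 = 38/17
  2 + 17/38 = 93/38
  1 + 38/93 = 131/93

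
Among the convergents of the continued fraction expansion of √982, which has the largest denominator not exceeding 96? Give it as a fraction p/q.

2977/95

√982 = [31; 2, 1, 30, 1, 2, 62, …] (period length 6).
Convergents:
  p_0/q_0 = 31/1
  p_1/q_1 = 63/2
  p_2/q_2 = 94/3
  p_3/q_3 = 2883/92
  p_4/q_4 = 2977/95
  p_5/q_5 = 8837/282
q_4 = 95 ≤ 96 < 282 = q_5, so the answer is 2977/95.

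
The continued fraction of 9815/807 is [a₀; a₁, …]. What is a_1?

6

9815 = 12·807 + 131   →  a_0 = 12
807 = 6·131 + 21   →  a_1 = 6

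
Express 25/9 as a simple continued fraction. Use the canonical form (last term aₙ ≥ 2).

25 = 2·9 + 7
9 = 1·7 + 2
7 = 3·2 + 1
2 = 2·1 + 0  (stop)
So 25/9 = [2; 1, 3, 2].

[2; 1, 3, 2]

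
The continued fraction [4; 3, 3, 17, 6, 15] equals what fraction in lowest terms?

68349/15893

Fold from the inside: start with 15/1.
  6 + 1/15 = 91/15
  17 + 15/91 = 1562/91
  3 + 91/1562 = 4777/1562
  3 + 1562/4777 = 15893/4777
  4 + 4777/15893 = 68349/15893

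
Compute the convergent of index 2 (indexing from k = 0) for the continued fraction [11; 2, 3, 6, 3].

80/7

Using pₖ = aₖpₖ₋₁ + pₖ₋₂, qₖ = aₖqₖ₋₁ + qₖ₋₂ (with p₋₁=1, p₋₂=0, q₋₁=0, q₋₂=1):
  k=0: a=11, p=11, q=1
  k=1: a=2, p=23, q=2
  k=2: a=3, p=80, q=7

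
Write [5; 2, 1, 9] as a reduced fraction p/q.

Fold from the inside: start with 9/1.
  1 + 1/9 = 10/9
  2 + 9/10 = 29/10
  5 + 10/29 = 155/29

155/29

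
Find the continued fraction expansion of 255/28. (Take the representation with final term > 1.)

255 = 9·28 + 3
28 = 9·3 + 1
3 = 3·1 + 0  (stop)
So 255/28 = [9; 9, 3].

[9; 9, 3]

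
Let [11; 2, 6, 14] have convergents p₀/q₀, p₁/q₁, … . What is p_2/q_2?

149/13

Using pₖ = aₖpₖ₋₁ + pₖ₋₂, qₖ = aₖqₖ₋₁ + qₖ₋₂ (with p₋₁=1, p₋₂=0, q₋₁=0, q₋₂=1):
  k=0: a=11, p=11, q=1
  k=1: a=2, p=23, q=2
  k=2: a=6, p=149, q=13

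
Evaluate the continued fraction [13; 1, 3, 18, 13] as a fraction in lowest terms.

13107/953

Using pₖ = aₖpₖ₋₁ + pₖ₋₂ and qₖ = aₖqₖ₋₁ + qₖ₋₂:
  k=0: a=13, p=13, q=1
  k=1: a=1, p=14, q=1
  k=2: a=3, p=55, q=4
  k=3: a=18, p=1004, q=73
  k=4: a=13, p=13107, q=953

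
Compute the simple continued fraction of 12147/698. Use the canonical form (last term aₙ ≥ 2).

12147 = 17·698 + 281
698 = 2·281 + 136
281 = 2·136 + 9
136 = 15·9 + 1
9 = 9·1 + 0  (stop)
So 12147/698 = [17; 2, 2, 15, 9].

[17; 2, 2, 15, 9]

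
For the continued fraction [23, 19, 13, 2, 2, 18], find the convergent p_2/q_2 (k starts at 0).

Using pₖ = aₖpₖ₋₁ + pₖ₋₂, qₖ = aₖqₖ₋₁ + qₖ₋₂ (with p₋₁=1, p₋₂=0, q₋₁=0, q₋₂=1):
  k=0: a=23, p=23, q=1
  k=1: a=19, p=438, q=19
  k=2: a=13, p=5717, q=248

5717/248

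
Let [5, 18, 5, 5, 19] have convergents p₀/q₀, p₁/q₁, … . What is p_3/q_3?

Using pₖ = aₖpₖ₋₁ + pₖ₋₂, qₖ = aₖqₖ₋₁ + qₖ₋₂ (with p₋₁=1, p₋₂=0, q₋₁=0, q₋₂=1):
  k=0: a=5, p=5, q=1
  k=1: a=18, p=91, q=18
  k=2: a=5, p=460, q=91
  k=3: a=5, p=2391, q=473

2391/473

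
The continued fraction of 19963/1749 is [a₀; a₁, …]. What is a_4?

2

19963 = 11·1749 + 724   →  a_0 = 11
1749 = 2·724 + 301   →  a_1 = 2
724 = 2·301 + 122   →  a_2 = 2
301 = 2·122 + 57   →  a_3 = 2
122 = 2·57 + 8   →  a_4 = 2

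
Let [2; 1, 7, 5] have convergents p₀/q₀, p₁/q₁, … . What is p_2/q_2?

Using pₖ = aₖpₖ₋₁ + pₖ₋₂, qₖ = aₖqₖ₋₁ + qₖ₋₂ (with p₋₁=1, p₋₂=0, q₋₁=0, q₋₂=1):
  k=0: a=2, p=2, q=1
  k=1: a=1, p=3, q=1
  k=2: a=7, p=23, q=8

23/8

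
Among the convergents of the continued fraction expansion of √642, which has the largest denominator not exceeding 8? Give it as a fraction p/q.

√642 = [25; 2, 1, 24, 1, 2, 50, …] (period length 6).
Convergents:
  p_0/q_0 = 25/1
  p_1/q_1 = 51/2
  p_2/q_2 = 76/3
  p_3/q_3 = 1875/74
q_2 = 3 ≤ 8 < 74 = q_3, so the answer is 76/3.

76/3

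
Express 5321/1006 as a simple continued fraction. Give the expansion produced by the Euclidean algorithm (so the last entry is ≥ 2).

5321 = 5*1006 + 291
1006 = 3*291 + 133
291 = 2*133 + 25
133 = 5*25 + 8
25 = 3*8 + 1
8 = 8*1 + 0  (stop)
So 5321/1006 = [5; 3, 2, 5, 3, 8].

[5; 3, 2, 5, 3, 8]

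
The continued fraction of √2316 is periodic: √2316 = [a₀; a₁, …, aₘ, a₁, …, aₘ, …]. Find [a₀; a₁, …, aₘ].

a₀ = ⌊√2316⌋ = 48.
With m₀=0, d₀=1 and mₖ₊₁ = dₖaₖ − mₖ, dₖ₊₁ = (n − mₖ₊₁²)/dₖ, aₖ₊₁ = ⌊(a₀+mₖ₊₁)/dₖ₊₁⌋:
  k=1: m=48, d=12, a=8
  k=2: m=48, d=1, a=96
d=1 and a=2a₀=96 at k=2, so the next step gives (m, d) = (48, 12) again — its k=1 value — and the period has length 2.

[48; 8, 96]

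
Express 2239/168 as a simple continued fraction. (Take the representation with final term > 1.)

[13; 3, 18, 3]

2239 = 13·168 + 55
168 = 3·55 + 3
55 = 18·3 + 1
3 = 3·1 + 0  (stop)
So 2239/168 = [13; 3, 18, 3].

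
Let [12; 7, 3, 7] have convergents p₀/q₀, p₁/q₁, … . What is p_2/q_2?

Using pₖ = aₖpₖ₋₁ + pₖ₋₂, qₖ = aₖqₖ₋₁ + qₖ₋₂ (with p₋₁=1, p₋₂=0, q₋₁=0, q₋₂=1):
  k=0: a=12, p=12, q=1
  k=1: a=7, p=85, q=7
  k=2: a=3, p=267, q=22

267/22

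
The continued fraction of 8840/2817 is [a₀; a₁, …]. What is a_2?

8840 = 3·2817 + 389   →  a_0 = 3
2817 = 7·389 + 94   →  a_1 = 7
389 = 4·94 + 13   →  a_2 = 4

4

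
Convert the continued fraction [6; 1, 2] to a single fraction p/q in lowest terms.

20/3

Using pₖ = aₖpₖ₋₁ + pₖ₋₂ and qₖ = aₖqₖ₋₁ + qₖ₋₂:
  k=0: a=6, p=6, q=1
  k=1: a=1, p=7, q=1
  k=2: a=2, p=20, q=3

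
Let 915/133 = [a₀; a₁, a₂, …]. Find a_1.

915 = 6·133 + 117   →  a_0 = 6
133 = 1·117 + 16   →  a_1 = 1

1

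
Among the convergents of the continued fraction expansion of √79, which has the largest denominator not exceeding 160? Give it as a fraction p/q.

√79 = [8; 1, 7, 1, 16, …] (period length 4).
Convergents:
  p_0/q_0 = 8/1
  p_1/q_1 = 9/1
  p_2/q_2 = 71/8
  p_3/q_3 = 80/9
  p_4/q_4 = 1351/152
  p_5/q_5 = 1431/161
q_4 = 152 ≤ 160 < 161 = q_5, so the answer is 1351/152.

1351/152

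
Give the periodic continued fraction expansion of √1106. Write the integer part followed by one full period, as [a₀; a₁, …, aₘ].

[33; 3, 1, 8, 1, 3, 66]

a₀ = ⌊√1106⌋ = 33.
With m₀=0, d₀=1 and mₖ₊₁ = dₖaₖ − mₖ, dₖ₊₁ = (n − mₖ₊₁²)/dₖ, aₖ₊₁ = ⌊(a₀+mₖ₊₁)/dₖ₊₁⌋:
  k=1: m=33, d=17, a=3
  k=2: m=18, d=46, a=1
  k=3: m=28, d=7, a=8
  k=4: m=28, d=46, a=1
  k=5: m=18, d=17, a=3
  k=6: m=33, d=1, a=66
d=1 and a=2a₀=66 at k=6, so the next step gives (m, d) = (33, 17) again — its k=1 value — and the period has length 6.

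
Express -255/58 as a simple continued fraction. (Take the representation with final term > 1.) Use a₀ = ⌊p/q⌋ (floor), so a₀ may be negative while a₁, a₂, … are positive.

[-5; 1, 1, 1, 1, 11]

-255 = -5*58 + 35
58 = 1*35 + 23
35 = 1*23 + 12
23 = 1*12 + 11
12 = 1*11 + 1
11 = 11*1 + 0  (stop)
So -255/58 = [-5; 1, 1, 1, 1, 11].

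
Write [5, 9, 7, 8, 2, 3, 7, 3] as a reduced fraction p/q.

448483/87776

Fold from the inside: start with 3/1.
  7 + 1/3 = 22/3
  3 + 3/22 = 69/22
  2 + 22/69 = 160/69
  8 + 69/160 = 1349/160
  7 + 160/1349 = 9603/1349
  9 + 1349/9603 = 87776/9603
  5 + 9603/87776 = 448483/87776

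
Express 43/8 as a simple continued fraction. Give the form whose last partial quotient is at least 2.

[5; 2, 1, 2]

43 = 5*8 + 3
8 = 2*3 + 2
3 = 1*2 + 1
2 = 2*1 + 0  (stop)
So 43/8 = [5; 2, 1, 2].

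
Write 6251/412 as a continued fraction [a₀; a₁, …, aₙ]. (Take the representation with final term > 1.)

6251 = 15·412 + 71
412 = 5·71 + 57
71 = 1·57 + 14
57 = 4·14 + 1
14 = 14·1 + 0  (stop)
So 6251/412 = [15; 5, 1, 4, 14].

[15; 5, 1, 4, 14]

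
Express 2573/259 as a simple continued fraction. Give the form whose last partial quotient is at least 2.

2573 = 9×259 + 242
259 = 1×242 + 17
242 = 14×17 + 4
17 = 4×4 + 1
4 = 4×1 + 0  (stop)
So 2573/259 = [9; 1, 14, 4, 4].

[9; 1, 14, 4, 4]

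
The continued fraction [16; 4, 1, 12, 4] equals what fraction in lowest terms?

4229/261

Fold from the inside: start with 4/1.
  12 + 1/4 = 49/4
  1 + 4/49 = 53/49
  4 + 49/53 = 261/53
  16 + 53/261 = 4229/261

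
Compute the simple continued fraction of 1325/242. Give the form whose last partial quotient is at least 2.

1325 = 5*242 + 115
242 = 2*115 + 12
115 = 9*12 + 7
12 = 1*7 + 5
7 = 1*5 + 2
5 = 2*2 + 1
2 = 2*1 + 0  (stop)
So 1325/242 = [5; 2, 9, 1, 1, 2, 2].

[5; 2, 9, 1, 1, 2, 2]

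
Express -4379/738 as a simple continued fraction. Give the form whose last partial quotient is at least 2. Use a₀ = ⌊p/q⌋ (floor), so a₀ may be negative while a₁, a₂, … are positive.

-4379 = -6·738 + 49
738 = 15·49 + 3
49 = 16·3 + 1
3 = 3·1 + 0  (stop)
So -4379/738 = [-6; 15, 16, 3].

[-6; 15, 16, 3]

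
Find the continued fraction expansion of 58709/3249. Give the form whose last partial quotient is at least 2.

[18; 14, 3, 5, 14]

58709 = 18*3249 + 227
3249 = 14*227 + 71
227 = 3*71 + 14
71 = 5*14 + 1
14 = 14*1 + 0  (stop)
So 58709/3249 = [18; 14, 3, 5, 14].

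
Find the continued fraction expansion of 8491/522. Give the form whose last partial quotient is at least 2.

[16; 3, 1, 3, 11, 3]

8491 = 16*522 + 139
522 = 3*139 + 105
139 = 1*105 + 34
105 = 3*34 + 3
34 = 11*3 + 1
3 = 3*1 + 0  (stop)
So 8491/522 = [16; 3, 1, 3, 11, 3].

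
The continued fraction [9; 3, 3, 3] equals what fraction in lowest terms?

307/33

Fold from the inside: start with 3/1.
  3 + 1/3 = 10/3
  3 + 3/10 = 33/10
  9 + 10/33 = 307/33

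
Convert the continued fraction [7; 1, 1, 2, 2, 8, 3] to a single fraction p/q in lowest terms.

Fold from the inside: start with 3/1.
  8 + 1/3 = 25/3
  2 + 3/25 = 53/25
  2 + 25/53 = 131/53
  1 + 53/131 = 184/131
  1 + 131/184 = 315/184
  7 + 184/315 = 2389/315

2389/315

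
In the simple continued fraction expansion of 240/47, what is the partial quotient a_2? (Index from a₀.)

2

240 = 5·47 + 5   →  a_0 = 5
47 = 9·5 + 2   →  a_1 = 9
5 = 2·2 + 1   →  a_2 = 2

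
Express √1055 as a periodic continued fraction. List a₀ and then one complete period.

a₀ = ⌊√1055⌋ = 32.
With m₀=0, d₀=1 and mₖ₊₁ = dₖaₖ − mₖ, dₖ₊₁ = (n − mₖ₊₁²)/dₖ, aₖ₊₁ = ⌊(a₀+mₖ₊₁)/dₖ₊₁⌋:
  k=1: m=32, d=31, a=2
  k=2: m=30, d=5, a=12
  k=3: m=30, d=31, a=2
  k=4: m=32, d=1, a=64
d=1 and a=2a₀=64 at k=4, so the next step gives (m, d) = (32, 31) again — its k=1 value — and the period has length 4.

[32; 2, 12, 2, 64]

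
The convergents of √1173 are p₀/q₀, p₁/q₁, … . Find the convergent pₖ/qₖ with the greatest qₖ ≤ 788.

√1173 = [34; 4, 68, …] (period length 2).
Convergents:
  p_0/q_0 = 34/1
  p_1/q_1 = 137/4
  p_2/q_2 = 9350/273
  p_3/q_3 = 37537/1096
q_2 = 273 ≤ 788 < 1096 = q_3, so the answer is 9350/273.

9350/273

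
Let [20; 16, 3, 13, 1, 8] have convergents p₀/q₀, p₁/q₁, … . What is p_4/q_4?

Using pₖ = aₖpₖ₋₁ + pₖ₋₂, qₖ = aₖqₖ₋₁ + qₖ₋₂ (with p₋₁=1, p₋₂=0, q₋₁=0, q₋₂=1):
  k=0: a=20, p=20, q=1
  k=1: a=16, p=321, q=16
  k=2: a=3, p=983, q=49
  k=3: a=13, p=13100, q=653
  k=4: a=1, p=14083, q=702

14083/702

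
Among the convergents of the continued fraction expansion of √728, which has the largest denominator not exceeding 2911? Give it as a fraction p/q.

77194/2861

√728 = [26; 1, 52, …] (period length 2).
Convergents:
  p_0/q_0 = 26/1
  p_1/q_1 = 27/1
  p_2/q_2 = 1430/53
  p_3/q_3 = 1457/54
  p_4/q_4 = 77194/2861
  p_5/q_5 = 78651/2915
q_4 = 2861 ≤ 2911 < 2915 = q_5, so the answer is 77194/2861.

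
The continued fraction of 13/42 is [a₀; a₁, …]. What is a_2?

13 = 0·42 + 13   →  a_0 = 0
42 = 3·13 + 3   →  a_1 = 3
13 = 4·3 + 1   →  a_2 = 4

4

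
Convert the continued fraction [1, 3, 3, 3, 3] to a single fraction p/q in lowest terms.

Fold from the inside: start with 3/1.
  3 + 1/3 = 10/3
  3 + 3/10 = 33/10
  3 + 10/33 = 109/33
  1 + 33/109 = 142/109

142/109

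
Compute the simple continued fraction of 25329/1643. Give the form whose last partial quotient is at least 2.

[15; 2, 2, 2, 19, 7]

25329 = 15·1643 + 684
1643 = 2·684 + 275
684 = 2·275 + 134
275 = 2·134 + 7
134 = 19·7 + 1
7 = 7·1 + 0  (stop)
So 25329/1643 = [15; 2, 2, 2, 19, 7].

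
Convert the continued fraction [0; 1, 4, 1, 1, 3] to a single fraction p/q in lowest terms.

32/39

Using pₖ = aₖpₖ₋₁ + pₖ₋₂ and qₖ = aₖqₖ₋₁ + qₖ₋₂:
  k=0: a=0, p=0, q=1
  k=1: a=1, p=1, q=1
  k=2: a=4, p=4, q=5
  k=3: a=1, p=5, q=6
  k=4: a=1, p=9, q=11
  k=5: a=3, p=32, q=39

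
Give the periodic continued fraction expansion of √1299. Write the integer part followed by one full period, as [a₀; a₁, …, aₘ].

[36; 24, 72]

a₀ = ⌊√1299⌋ = 36.
With m₀=0, d₀=1 and mₖ₊₁ = dₖaₖ − mₖ, dₖ₊₁ = (n − mₖ₊₁²)/dₖ, aₖ₊₁ = ⌊(a₀+mₖ₊₁)/dₖ₊₁⌋:
  k=1: m=36, d=3, a=24
  k=2: m=36, d=1, a=72
d=1 and a=2a₀=72 at k=2, so the next step gives (m, d) = (36, 3) again — its k=1 value — and the period has length 2.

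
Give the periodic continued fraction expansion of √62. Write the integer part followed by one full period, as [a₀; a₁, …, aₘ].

a₀ = ⌊√62⌋ = 7.
With m₀=0, d₀=1 and mₖ₊₁ = dₖaₖ − mₖ, dₖ₊₁ = (n − mₖ₊₁²)/dₖ, aₖ₊₁ = ⌊(a₀+mₖ₊₁)/dₖ₊₁⌋:
  k=1: m=7, d=13, a=1
  k=2: m=6, d=2, a=6
  k=3: m=6, d=13, a=1
  k=4: m=7, d=1, a=14
d=1 and a=2a₀=14 at k=4, so the next step gives (m, d) = (7, 13) again — its k=1 value — and the period has length 4.

[7; 1, 6, 1, 14]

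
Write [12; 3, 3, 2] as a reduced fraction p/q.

283/23

Fold from the inside: start with 2/1.
  3 + 1/2 = 7/2
  3 + 2/7 = 23/7
  12 + 7/23 = 283/23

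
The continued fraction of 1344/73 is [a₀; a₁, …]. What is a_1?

1344 = 18·73 + 30   →  a_0 = 18
73 = 2·30 + 13   →  a_1 = 2

2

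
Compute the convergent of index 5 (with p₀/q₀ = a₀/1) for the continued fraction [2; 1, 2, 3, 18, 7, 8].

3485/1291

Using pₖ = aₖpₖ₋₁ + pₖ₋₂, qₖ = aₖqₖ₋₁ + qₖ₋₂ (with p₋₁=1, p₋₂=0, q₋₁=0, q₋₂=1):
  k=0: a=2, p=2, q=1
  k=1: a=1, p=3, q=1
  k=2: a=2, p=8, q=3
  k=3: a=3, p=27, q=10
  k=4: a=18, p=494, q=183
  k=5: a=7, p=3485, q=1291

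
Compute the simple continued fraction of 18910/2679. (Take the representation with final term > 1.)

[7; 17, 15, 1, 2, 3]

18910 = 7×2679 + 157
2679 = 17×157 + 10
157 = 15×10 + 7
10 = 1×7 + 3
7 = 2×3 + 1
3 = 3×1 + 0  (stop)
So 18910/2679 = [7; 17, 15, 1, 2, 3].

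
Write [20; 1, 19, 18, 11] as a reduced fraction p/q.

Fold from the inside: start with 11/1.
  18 + 1/11 = 199/11
  19 + 11/199 = 3792/199
  1 + 199/3792 = 3991/3792
  20 + 3792/3991 = 83612/3991

83612/3991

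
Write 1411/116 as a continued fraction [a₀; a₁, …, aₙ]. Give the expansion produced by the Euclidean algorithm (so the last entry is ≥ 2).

1411 = 12×116 + 19
116 = 6×19 + 2
19 = 9×2 + 1
2 = 2×1 + 0  (stop)
So 1411/116 = [12; 6, 9, 2].

[12; 6, 9, 2]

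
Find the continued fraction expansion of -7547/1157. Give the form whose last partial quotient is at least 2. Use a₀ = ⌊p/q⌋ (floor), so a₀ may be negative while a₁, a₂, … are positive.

[-7; 2, 10, 2, 2, 2, 4]

-7547 = -7×1157 + 552
1157 = 2×552 + 53
552 = 10×53 + 22
53 = 2×22 + 9
22 = 2×9 + 4
9 = 2×4 + 1
4 = 4×1 + 0  (stop)
So -7547/1157 = [-7; 2, 10, 2, 2, 2, 4].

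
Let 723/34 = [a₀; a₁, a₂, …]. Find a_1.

3

723 = 21·34 + 9   →  a_0 = 21
34 = 3·9 + 7   →  a_1 = 3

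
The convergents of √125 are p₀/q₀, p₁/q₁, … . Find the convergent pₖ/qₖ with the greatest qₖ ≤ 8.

67/6

√125 = [11; 5, 1, 1, 5, 22, …] (period length 5).
Convergents:
  p_0/q_0 = 11/1
  p_1/q_1 = 56/5
  p_2/q_2 = 67/6
  p_3/q_3 = 123/11
q_2 = 6 ≤ 8 < 11 = q_3, so the answer is 67/6.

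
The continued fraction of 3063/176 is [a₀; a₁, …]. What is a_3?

11

3063 = 17·176 + 71   →  a_0 = 17
176 = 2·71 + 34   →  a_1 = 2
71 = 2·34 + 3   →  a_2 = 2
34 = 11·3 + 1   →  a_3 = 11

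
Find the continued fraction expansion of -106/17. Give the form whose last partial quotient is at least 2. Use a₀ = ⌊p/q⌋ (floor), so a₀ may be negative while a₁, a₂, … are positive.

[-7; 1, 3, 4]

-106 = -7*17 + 13
17 = 1*13 + 4
13 = 3*4 + 1
4 = 4*1 + 0  (stop)
So -106/17 = [-7; 1, 3, 4].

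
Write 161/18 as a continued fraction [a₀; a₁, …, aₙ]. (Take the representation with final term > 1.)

[8; 1, 17]

161 = 8×18 + 17
18 = 1×17 + 1
17 = 17×1 + 0  (stop)
So 161/18 = [8; 1, 17].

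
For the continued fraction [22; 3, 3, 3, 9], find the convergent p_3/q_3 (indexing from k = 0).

Using pₖ = aₖpₖ₋₁ + pₖ₋₂, qₖ = aₖqₖ₋₁ + qₖ₋₂ (with p₋₁=1, p₋₂=0, q₋₁=0, q₋₂=1):
  k=0: a=22, p=22, q=1
  k=1: a=3, p=67, q=3
  k=2: a=3, p=223, q=10
  k=3: a=3, p=736, q=33

736/33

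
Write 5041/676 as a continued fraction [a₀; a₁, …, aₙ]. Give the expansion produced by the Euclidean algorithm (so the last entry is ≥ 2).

5041 = 7*676 + 309
676 = 2*309 + 58
309 = 5*58 + 19
58 = 3*19 + 1
19 = 19*1 + 0  (stop)
So 5041/676 = [7; 2, 5, 3, 19].

[7; 2, 5, 3, 19]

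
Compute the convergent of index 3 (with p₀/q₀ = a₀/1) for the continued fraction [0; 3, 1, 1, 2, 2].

Using pₖ = aₖpₖ₋₁ + pₖ₋₂, qₖ = aₖqₖ₋₁ + qₖ₋₂ (with p₋₁=1, p₋₂=0, q₋₁=0, q₋₂=1):
  k=0: a=0, p=0, q=1
  k=1: a=3, p=1, q=3
  k=2: a=1, p=1, q=4
  k=3: a=1, p=2, q=7

2/7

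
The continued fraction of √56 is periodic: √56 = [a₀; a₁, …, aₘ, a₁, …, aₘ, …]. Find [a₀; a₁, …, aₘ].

a₀ = ⌊√56⌋ = 7.

[7; 2, 14]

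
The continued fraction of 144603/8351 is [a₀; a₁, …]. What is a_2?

144603 = 17·8351 + 2636   →  a_0 = 17
8351 = 3·2636 + 443   →  a_1 = 3
2636 = 5·443 + 421   →  a_2 = 5

5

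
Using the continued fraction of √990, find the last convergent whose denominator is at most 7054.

√990 = [31; 2, 6, 2, 62, …] (period length 4).
Convergents:
  p_0/q_0 = 31/1
  p_1/q_1 = 63/2
  p_2/q_2 = 409/13
  p_3/q_3 = 881/28
  p_4/q_4 = 55031/1749
  p_5/q_5 = 110943/3526
  p_6/q_6 = 720689/22905
q_5 = 3526 ≤ 7054 < 22905 = q_6, so the answer is 110943/3526.

110943/3526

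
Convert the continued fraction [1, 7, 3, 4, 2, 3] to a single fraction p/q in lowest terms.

831/731

Fold from the inside: start with 3/1.
  2 + 1/3 = 7/3
  4 + 3/7 = 31/7
  3 + 7/31 = 100/31
  7 + 31/100 = 731/100
  1 + 100/731 = 831/731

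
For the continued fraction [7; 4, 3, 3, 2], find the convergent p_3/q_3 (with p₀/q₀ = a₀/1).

Using pₖ = aₖpₖ₋₁ + pₖ₋₂, qₖ = aₖqₖ₋₁ + qₖ₋₂ (with p₋₁=1, p₋₂=0, q₋₁=0, q₋₂=1):
  k=0: a=7, p=7, q=1
  k=1: a=4, p=29, q=4
  k=2: a=3, p=94, q=13
  k=3: a=3, p=311, q=43

311/43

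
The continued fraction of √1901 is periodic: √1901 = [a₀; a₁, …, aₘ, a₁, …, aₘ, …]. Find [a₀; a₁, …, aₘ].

[43; 1, 1, 1, 1, 86]

a₀ = ⌊√1901⌋ = 43.
With m₀=0, d₀=1 and mₖ₊₁ = dₖaₖ − mₖ, dₖ₊₁ = (n − mₖ₊₁²)/dₖ, aₖ₊₁ = ⌊(a₀+mₖ₊₁)/dₖ₊₁⌋:
  k=1: m=43, d=52, a=1
  k=2: m=9, d=35, a=1
  k=3: m=26, d=35, a=1
  k=4: m=9, d=52, a=1
  k=5: m=43, d=1, a=86
d=1 and a=2a₀=86 at k=5, so the next step gives (m, d) = (43, 52) again — its k=1 value — and the period has length 5.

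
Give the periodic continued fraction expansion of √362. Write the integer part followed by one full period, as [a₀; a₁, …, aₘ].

[19; 38]

a₀ = ⌊√362⌋ = 19.
With m₀=0, d₀=1 and mₖ₊₁ = dₖaₖ − mₖ, dₖ₊₁ = (n − mₖ₊₁²)/dₖ, aₖ₊₁ = ⌊(a₀+mₖ₊₁)/dₖ₊₁⌋:
  k=1: m=19, d=1, a=38
d=1 and a=2a₀=38 at k=1, so the next step gives (m, d) = (19, 1) again — its k=1 value — and the period has length 1.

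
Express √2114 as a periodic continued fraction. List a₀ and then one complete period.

[45; 1, 44, 1, 90]

a₀ = ⌊√2114⌋ = 45.
With m₀=0, d₀=1 and mₖ₊₁ = dₖaₖ − mₖ, dₖ₊₁ = (n − mₖ₊₁²)/dₖ, aₖ₊₁ = ⌊(a₀+mₖ₊₁)/dₖ₊₁⌋:
  k=1: m=45, d=89, a=1
  k=2: m=44, d=2, a=44
  k=3: m=44, d=89, a=1
  k=4: m=45, d=1, a=90
d=1 and a=2a₀=90 at k=4, so the next step gives (m, d) = (45, 89) again — its k=1 value — and the period has length 4.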